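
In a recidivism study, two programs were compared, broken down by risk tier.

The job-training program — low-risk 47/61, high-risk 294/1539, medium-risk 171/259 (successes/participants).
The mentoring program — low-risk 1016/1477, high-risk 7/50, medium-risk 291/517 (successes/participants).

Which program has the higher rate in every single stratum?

Low-risk: the job-training program 47/61 = 77.0%, the mentoring program 1016/1477 = 68.8% → the job-training program
High-risk: the job-training program 294/1539 = 19.1%, the mentoring program 7/50 = 14.0% → the job-training program
Medium-risk: the job-training program 171/259 = 66.0%, the mentoring program 291/517 = 56.3% → the job-training program
The job-training program has the higher rate in all 3 groups.

the job-training program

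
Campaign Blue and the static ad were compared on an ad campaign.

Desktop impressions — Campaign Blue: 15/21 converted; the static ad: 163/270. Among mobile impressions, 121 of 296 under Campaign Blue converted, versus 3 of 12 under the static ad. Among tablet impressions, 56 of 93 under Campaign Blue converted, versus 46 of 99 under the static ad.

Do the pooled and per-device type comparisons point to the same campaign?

No

Desktop: Campaign Blue 15/21 = 71.4%, the static ad 163/270 = 60.4% → Campaign Blue
Mobile: Campaign Blue 121/296 = 40.9%, the static ad 3/12 = 25.0% → Campaign Blue
Tablet: Campaign Blue 56/93 = 60.2%, the static ad 46/99 = 46.5% → Campaign Blue
Overall: Campaign Blue 192/410 = 46.8%, the static ad 212/381 = 55.6% → the static ad
Campaign Blue wins each device group but the static ad wins overall — the comparison reverses. Campaign Blue's impressions skew toward mobile, which has a lower base rate.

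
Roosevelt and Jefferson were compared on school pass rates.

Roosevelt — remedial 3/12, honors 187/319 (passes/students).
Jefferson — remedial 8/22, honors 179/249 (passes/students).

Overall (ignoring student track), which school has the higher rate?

Remedial: Roosevelt 3/12 = 25.0%, Jefferson 8/22 = 36.4% → Jefferson
Honors: Roosevelt 187/319 = 58.6%, Jefferson 179/249 = 71.9% → Jefferson
Overall: Roosevelt 190/331 = 57.4%, Jefferson 187/271 = 69.0% → Jefferson

Jefferson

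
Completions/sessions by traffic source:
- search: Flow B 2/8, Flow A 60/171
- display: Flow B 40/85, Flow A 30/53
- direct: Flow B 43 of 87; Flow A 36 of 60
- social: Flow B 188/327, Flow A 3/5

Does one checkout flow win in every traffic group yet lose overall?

Yes

Search: Flow B 2/8 = 25.0%, Flow A 60/171 = 35.1% → Flow A
Display: Flow B 40/85 = 47.1%, Flow A 30/53 = 56.6% → Flow A
Direct: Flow B 43/87 = 49.4%, Flow A 36/60 = 60.0% → Flow A
Social: Flow B 188/327 = 57.5%, Flow A 3/5 = 60.0% → Flow A
Overall: Flow B 273/507 = 53.8%, Flow A 129/289 = 44.6% → Flow B
Flow A wins each traffic group but Flow B wins overall — the comparison reverses. Flow A's sessions skew toward search, which has a lower base rate.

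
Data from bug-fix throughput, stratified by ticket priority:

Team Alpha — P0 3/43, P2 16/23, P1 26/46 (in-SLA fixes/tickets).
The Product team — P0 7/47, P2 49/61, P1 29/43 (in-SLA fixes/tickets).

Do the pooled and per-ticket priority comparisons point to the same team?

Yes

P0: Team Alpha 3/43 = 7.0%, the Product team 7/47 = 14.9% → the Product team
P2: Team Alpha 16/23 = 69.6%, the Product team 49/61 = 80.3% → the Product team
P1: Team Alpha 26/46 = 56.5%, the Product team 29/43 = 67.4% → the Product team
Overall: Team Alpha 45/112 = 40.2%, the Product team 85/151 = 56.3% → the Product team
The Product team wins overall and in every ticket group — no reversal.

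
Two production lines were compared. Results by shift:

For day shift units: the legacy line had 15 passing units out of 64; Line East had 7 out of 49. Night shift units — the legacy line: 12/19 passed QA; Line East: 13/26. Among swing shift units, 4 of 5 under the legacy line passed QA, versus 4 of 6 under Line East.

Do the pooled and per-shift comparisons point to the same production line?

Yes

Day shift: the legacy line 15/64 = 23.4%, Line East 7/49 = 14.3% → the legacy line
Night shift: the legacy line 12/19 = 63.2%, Line East 13/26 = 50.0% → the legacy line
Swing shift: the legacy line 4/5 = 80.0%, Line East 4/6 = 66.7% → the legacy line
Overall: the legacy line 31/88 = 35.2%, Line East 24/81 = 29.6% → the legacy line
The legacy line wins overall and in every shift group — no reversal.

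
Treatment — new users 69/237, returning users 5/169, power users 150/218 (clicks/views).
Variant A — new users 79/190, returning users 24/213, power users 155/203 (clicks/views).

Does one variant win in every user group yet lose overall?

New users: Treatment 69/237 = 29.1%, Variant A 79/190 = 41.6% → Variant A
Returning users: Treatment 5/169 = 3.0%, Variant A 24/213 = 11.3% → Variant A
Power users: Treatment 150/218 = 68.8%, Variant A 155/203 = 76.4% → Variant A
Overall: Treatment 224/624 = 35.9%, Variant A 258/606 = 42.6% → Variant A
Variant A wins overall and in every user group — no reversal.

No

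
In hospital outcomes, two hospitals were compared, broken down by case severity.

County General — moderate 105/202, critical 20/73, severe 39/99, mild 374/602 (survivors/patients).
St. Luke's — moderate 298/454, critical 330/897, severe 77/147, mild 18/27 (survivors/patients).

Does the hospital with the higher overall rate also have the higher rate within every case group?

No

Moderate: County General 105/202 = 52.0%, St. Luke's 298/454 = 65.6% → St. Luke's
Critical: County General 20/73 = 27.4%, St. Luke's 330/897 = 36.8% → St. Luke's
Severe: County General 39/99 = 39.4%, St. Luke's 77/147 = 52.4% → St. Luke's
Mild: County General 374/602 = 62.1%, St. Luke's 18/27 = 66.7% → St. Luke's
Overall: County General 538/976 = 55.1%, St. Luke's 723/1525 = 47.4% → County General
St. Luke's wins each case group but County General wins overall — the comparison reverses. St. Luke's's patients skew toward critical, which has a lower base rate.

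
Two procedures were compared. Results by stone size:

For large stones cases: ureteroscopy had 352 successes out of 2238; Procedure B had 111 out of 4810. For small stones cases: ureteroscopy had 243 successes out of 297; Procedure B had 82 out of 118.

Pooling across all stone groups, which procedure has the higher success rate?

Large stones: ureteroscopy 352/2238 = 15.7%, Procedure B 111/4810 = 2.3% → ureteroscopy
Small stones: ureteroscopy 243/297 = 81.8%, Procedure B 82/118 = 69.5% → ureteroscopy
Overall: ureteroscopy 595/2535 = 23.5%, Procedure B 193/4928 = 3.9% → ureteroscopy

ureteroscopy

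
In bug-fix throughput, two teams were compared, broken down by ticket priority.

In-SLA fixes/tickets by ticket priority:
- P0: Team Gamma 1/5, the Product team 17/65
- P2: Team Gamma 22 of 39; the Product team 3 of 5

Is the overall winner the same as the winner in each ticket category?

P0: Team Gamma 1/5 = 20.0%, the Product team 17/65 = 26.2% → the Product team
P2: Team Gamma 22/39 = 56.4%, the Product team 3/5 = 60.0% → the Product team
Overall: Team Gamma 23/44 = 52.3%, the Product team 20/70 = 28.6% → Team Gamma
The Product team wins each ticket group but Team Gamma wins overall — the comparison reverses. The Product team's tickets skew toward P0, which has a lower base rate.

No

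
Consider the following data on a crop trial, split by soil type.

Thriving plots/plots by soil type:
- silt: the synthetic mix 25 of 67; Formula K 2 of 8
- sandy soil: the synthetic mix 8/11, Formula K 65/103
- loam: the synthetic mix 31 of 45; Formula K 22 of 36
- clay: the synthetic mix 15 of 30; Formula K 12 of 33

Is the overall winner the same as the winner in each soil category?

No

Silt: the synthetic mix 25/67 = 37.3%, Formula K 2/8 = 25.0% → the synthetic mix
Sandy soil: the synthetic mix 8/11 = 72.7%, Formula K 65/103 = 63.1% → the synthetic mix
Loam: the synthetic mix 31/45 = 68.9%, Formula K 22/36 = 61.1% → the synthetic mix
Clay: the synthetic mix 15/30 = 50.0%, Formula K 12/33 = 36.4% → the synthetic mix
Overall: the synthetic mix 79/153 = 51.6%, Formula K 101/180 = 56.1% → Formula K
The synthetic mix wins each soil group but Formula K wins overall — the comparison reverses. The synthetic mix's plots skew toward silt, which has a lower base rate.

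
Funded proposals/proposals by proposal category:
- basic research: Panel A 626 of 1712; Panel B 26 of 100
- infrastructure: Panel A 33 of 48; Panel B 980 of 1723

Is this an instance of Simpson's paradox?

Yes

Basic research: Panel A 626/1712 = 36.6%, Panel B 26/100 = 26.0% → Panel A
Infrastructure: Panel A 33/48 = 68.8%, Panel B 980/1723 = 56.9% → Panel A
Overall: Panel A 659/1760 = 37.4%, Panel B 1006/1823 = 55.2% → Panel B
Panel A wins each proposal group but Panel B wins overall — the comparison reverses. Panel A's proposals skew toward basic research, which has a lower base rate.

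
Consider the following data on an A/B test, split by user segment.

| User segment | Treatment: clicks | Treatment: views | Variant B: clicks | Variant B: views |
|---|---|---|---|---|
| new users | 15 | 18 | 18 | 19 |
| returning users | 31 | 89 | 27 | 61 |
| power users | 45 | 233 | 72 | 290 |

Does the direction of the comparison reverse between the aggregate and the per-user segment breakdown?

No

New users: Treatment 15/18 = 83.3%, Variant B 18/19 = 94.7% → Variant B
Returning users: Treatment 31/89 = 34.8%, Variant B 27/61 = 44.3% → Variant B
Power users: Treatment 45/233 = 19.3%, Variant B 72/290 = 24.8% → Variant B
Overall: Treatment 91/340 = 26.8%, Variant B 117/370 = 31.6% → Variant B
Variant B wins overall and in every user group — no reversal.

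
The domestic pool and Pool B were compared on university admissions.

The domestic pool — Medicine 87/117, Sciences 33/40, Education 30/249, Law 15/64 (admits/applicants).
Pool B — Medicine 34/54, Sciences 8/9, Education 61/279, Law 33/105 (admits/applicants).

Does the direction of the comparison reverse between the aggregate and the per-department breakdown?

Medicine: the domestic pool 87/117 = 74.4%, Pool B 34/54 = 63.0% → the domestic pool
Sciences: the domestic pool 33/40 = 82.5%, Pool B 8/9 = 88.9% → Pool B
Education: the domestic pool 30/249 = 12.0%, Pool B 61/279 = 21.9% → Pool B
Law: the domestic pool 15/64 = 23.4%, Pool B 33/105 = 31.4% → Pool B
Overall: the domestic pool 165/470 = 35.1%, Pool B 136/447 = 30.4% → the domestic pool
Neither sweeps: the domestic pool wins 1 of 4 groups, Pool B wins 3. The domestic pool wins overall but not every group — no Simpson reversal.

No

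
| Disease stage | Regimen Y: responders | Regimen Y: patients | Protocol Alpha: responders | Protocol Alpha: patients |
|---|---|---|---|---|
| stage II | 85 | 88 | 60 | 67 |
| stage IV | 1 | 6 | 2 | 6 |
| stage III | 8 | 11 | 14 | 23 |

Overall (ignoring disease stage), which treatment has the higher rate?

Stage II: Regimen Y 85/88 = 96.6%, Protocol Alpha 60/67 = 89.6% → Regimen Y
Stage IV: Regimen Y 1/6 = 16.7%, Protocol Alpha 2/6 = 33.3% → Protocol Alpha
Stage III: Regimen Y 8/11 = 72.7%, Protocol Alpha 14/23 = 60.9% → Regimen Y
Overall: Regimen Y 94/105 = 89.5%, Protocol Alpha 76/96 = 79.2% → Regimen Y
(Neither sweeps every disease group, but Regimen Y has the higher pooled rate.)

Regimen Y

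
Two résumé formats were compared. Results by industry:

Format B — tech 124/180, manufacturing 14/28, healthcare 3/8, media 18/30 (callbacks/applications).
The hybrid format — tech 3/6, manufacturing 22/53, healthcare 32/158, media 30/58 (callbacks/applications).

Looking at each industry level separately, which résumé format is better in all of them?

Tech: Format B 124/180 = 68.9%, the hybrid format 3/6 = 50.0% → Format B
Manufacturing: Format B 14/28 = 50.0%, the hybrid format 22/53 = 41.5% → Format B
Healthcare: Format B 3/8 = 37.5%, the hybrid format 32/158 = 20.3% → Format B
Media: Format B 18/30 = 60.0%, the hybrid format 30/58 = 51.7% → Format B
Format B has the higher rate in all 4 groups.

Format B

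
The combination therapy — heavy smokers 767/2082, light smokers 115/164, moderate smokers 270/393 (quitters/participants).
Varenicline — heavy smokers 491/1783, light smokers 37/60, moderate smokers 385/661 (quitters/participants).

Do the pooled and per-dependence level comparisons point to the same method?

Yes

Heavy smokers: the combination therapy 767/2082 = 36.8%, varenicline 491/1783 = 27.5% → the combination therapy
Light smokers: the combination therapy 115/164 = 70.1%, varenicline 37/60 = 61.7% → the combination therapy
Moderate smokers: the combination therapy 270/393 = 68.7%, varenicline 385/661 = 58.2% → the combination therapy
Overall: the combination therapy 1152/2639 = 43.7%, varenicline 913/2504 = 36.5% → the combination therapy
The combination therapy wins overall and in every dependence group — no reversal.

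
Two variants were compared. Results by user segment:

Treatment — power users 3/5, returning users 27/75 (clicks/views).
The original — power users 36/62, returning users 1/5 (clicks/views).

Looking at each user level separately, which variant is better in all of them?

Treatment

Power users: Treatment 3/5 = 60.0%, the original 36/62 = 58.1% → Treatment
Returning users: Treatment 27/75 = 36.0%, the original 1/5 = 20.0% → Treatment
Treatment has the higher rate in both groups.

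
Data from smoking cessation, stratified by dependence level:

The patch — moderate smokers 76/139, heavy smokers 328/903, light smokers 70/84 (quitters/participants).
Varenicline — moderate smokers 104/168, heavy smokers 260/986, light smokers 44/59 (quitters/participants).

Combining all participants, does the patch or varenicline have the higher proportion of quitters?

the patch

Moderate smokers: the patch 76/139 = 54.7%, varenicline 104/168 = 61.9% → varenicline
Heavy smokers: the patch 328/903 = 36.3%, varenicline 260/986 = 26.4% → the patch
Light smokers: the patch 70/84 = 83.3%, varenicline 44/59 = 74.6% → the patch
Overall: the patch 474/1126 = 42.1%, varenicline 408/1213 = 33.6% → the patch
(Neither sweeps every dependence group, but the patch has the higher pooled rate.)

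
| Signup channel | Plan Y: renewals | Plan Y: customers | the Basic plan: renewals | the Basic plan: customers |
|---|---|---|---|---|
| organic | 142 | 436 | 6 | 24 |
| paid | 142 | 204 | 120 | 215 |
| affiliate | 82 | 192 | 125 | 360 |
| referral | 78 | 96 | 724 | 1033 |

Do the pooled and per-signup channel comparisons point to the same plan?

No

Organic: Plan Y 142/436 = 32.6%, the Basic plan 6/24 = 25.0% → Plan Y
Paid: Plan Y 142/204 = 69.6%, the Basic plan 120/215 = 55.8% → Plan Y
Affiliate: Plan Y 82/192 = 42.7%, the Basic plan 125/360 = 34.7% → Plan Y
Referral: Plan Y 78/96 = 81.2%, the Basic plan 724/1033 = 70.1% → Plan Y
Overall: Plan Y 444/928 = 47.8%, the Basic plan 975/1632 = 59.7% → the Basic plan
Plan Y wins each signup group but the Basic plan wins overall — the comparison reverses. Plan Y's customers skew toward organic, which has a lower base rate.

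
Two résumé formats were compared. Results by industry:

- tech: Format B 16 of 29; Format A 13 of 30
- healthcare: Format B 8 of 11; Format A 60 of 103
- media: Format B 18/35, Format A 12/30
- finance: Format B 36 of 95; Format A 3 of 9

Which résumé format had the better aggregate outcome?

Format A

Tech: Format B 16/29 = 55.2%, Format A 13/30 = 43.3% → Format B
Healthcare: Format B 8/11 = 72.7%, Format A 60/103 = 58.3% → Format B
Media: Format B 18/35 = 51.4%, Format A 12/30 = 40.0% → Format B
Finance: Format B 36/95 = 37.9%, Format A 3/9 = 33.3% → Format B
Overall: Format B 78/170 = 45.9%, Format A 88/172 = 51.2% → Format A
(Format B wins every industry group but Format A wins overall — Format B's applications skew toward the low-rate finance group.)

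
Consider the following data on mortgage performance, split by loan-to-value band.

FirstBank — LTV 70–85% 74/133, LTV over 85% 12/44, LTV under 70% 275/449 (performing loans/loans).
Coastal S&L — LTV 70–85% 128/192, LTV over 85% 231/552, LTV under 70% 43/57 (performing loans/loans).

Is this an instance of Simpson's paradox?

Yes

LTV 70–85%: FirstBank 74/133 = 55.6%, Coastal S&L 128/192 = 66.7% → Coastal S&L
LTV over 85%: FirstBank 12/44 = 27.3%, Coastal S&L 231/552 = 41.8% → Coastal S&L
LTV under 70%: FirstBank 275/449 = 61.2%, Coastal S&L 43/57 = 75.4% → Coastal S&L
Overall: FirstBank 361/626 = 57.7%, Coastal S&L 402/801 = 50.2% → FirstBank
Coastal S&L wins each loan-to-value group but FirstBank wins overall — the comparison reverses. Coastal S&L's loans skew toward LTV over 85%, which has a lower base rate.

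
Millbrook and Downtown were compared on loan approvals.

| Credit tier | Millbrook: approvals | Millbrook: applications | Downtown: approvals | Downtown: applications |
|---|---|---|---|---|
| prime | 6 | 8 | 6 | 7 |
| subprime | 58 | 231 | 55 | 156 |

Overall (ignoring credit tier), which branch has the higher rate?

Downtown

Prime: Millbrook 6/8 = 75.0%, Downtown 6/7 = 85.7% → Downtown
Subprime: Millbrook 58/231 = 25.1%, Downtown 55/156 = 35.3% → Downtown
Overall: Millbrook 64/239 = 26.8%, Downtown 61/163 = 37.4% → Downtown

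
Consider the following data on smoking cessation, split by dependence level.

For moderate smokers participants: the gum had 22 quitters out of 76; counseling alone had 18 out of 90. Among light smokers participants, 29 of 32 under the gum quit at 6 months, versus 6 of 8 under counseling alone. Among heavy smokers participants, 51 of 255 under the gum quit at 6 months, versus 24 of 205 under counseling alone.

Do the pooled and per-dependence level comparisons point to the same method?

Moderate smokers: the gum 22/76 = 28.9%, counseling alone 18/90 = 20.0% → the gum
Light smokers: the gum 29/32 = 90.6%, counseling alone 6/8 = 75.0% → the gum
Heavy smokers: the gum 51/255 = 20.0%, counseling alone 24/205 = 11.7% → the gum
Overall: the gum 102/363 = 28.1%, counseling alone 48/303 = 15.8% → the gum
The gum wins overall and in every dependence group — no reversal.

Yes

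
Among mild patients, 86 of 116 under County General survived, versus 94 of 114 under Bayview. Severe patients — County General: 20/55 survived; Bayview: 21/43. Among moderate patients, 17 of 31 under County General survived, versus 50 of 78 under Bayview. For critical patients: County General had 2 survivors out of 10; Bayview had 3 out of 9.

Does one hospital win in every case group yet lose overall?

No

Mild: County General 86/116 = 74.1%, Bayview 94/114 = 82.5% → Bayview
Severe: County General 20/55 = 36.4%, Bayview 21/43 = 48.8% → Bayview
Moderate: County General 17/31 = 54.8%, Bayview 50/78 = 64.1% → Bayview
Critical: County General 2/10 = 20.0%, Bayview 3/9 = 33.3% → Bayview
Overall: County General 125/212 = 59.0%, Bayview 168/244 = 68.9% → Bayview
Bayview wins overall and in every case group — no reversal.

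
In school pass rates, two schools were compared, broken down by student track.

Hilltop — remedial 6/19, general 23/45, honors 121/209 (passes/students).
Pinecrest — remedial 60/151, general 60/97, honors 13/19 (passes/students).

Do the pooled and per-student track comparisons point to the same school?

Remedial: Hilltop 6/19 = 31.6%, Pinecrest 60/151 = 39.7% → Pinecrest
General: Hilltop 23/45 = 51.1%, Pinecrest 60/97 = 61.9% → Pinecrest
Honors: Hilltop 121/209 = 57.9%, Pinecrest 13/19 = 68.4% → Pinecrest
Overall: Hilltop 150/273 = 54.9%, Pinecrest 133/267 = 49.8% → Hilltop
Pinecrest wins each student group but Hilltop wins overall — the comparison reverses. Pinecrest's students skew toward remedial, which has a lower base rate.

No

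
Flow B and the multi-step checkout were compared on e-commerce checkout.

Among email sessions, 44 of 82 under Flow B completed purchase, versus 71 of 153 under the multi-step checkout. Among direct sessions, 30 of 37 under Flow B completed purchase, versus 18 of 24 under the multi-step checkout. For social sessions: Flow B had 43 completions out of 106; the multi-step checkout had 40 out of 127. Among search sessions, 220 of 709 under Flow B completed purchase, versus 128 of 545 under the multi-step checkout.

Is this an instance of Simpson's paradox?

No

Email: Flow B 44/82 = 53.7%, the multi-step checkout 71/153 = 46.4% → Flow B
Direct: Flow B 30/37 = 81.1%, the multi-step checkout 18/24 = 75.0% → Flow B
Social: Flow B 43/106 = 40.6%, the multi-step checkout 40/127 = 31.5% → Flow B
Search: Flow B 220/709 = 31.0%, the multi-step checkout 128/545 = 23.5% → Flow B
Overall: Flow B 337/934 = 36.1%, the multi-step checkout 257/849 = 30.3% → Flow B
Flow B wins overall and in every traffic group — no reversal.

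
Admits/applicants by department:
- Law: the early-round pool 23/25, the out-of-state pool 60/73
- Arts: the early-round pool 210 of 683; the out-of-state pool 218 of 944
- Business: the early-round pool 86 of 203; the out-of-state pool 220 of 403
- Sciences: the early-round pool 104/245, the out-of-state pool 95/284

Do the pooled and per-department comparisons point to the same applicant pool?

No

Law: the early-round pool 23/25 = 92.0%, the out-of-state pool 60/73 = 82.2% → the early-round pool
Arts: the early-round pool 210/683 = 30.7%, the out-of-state pool 218/944 = 23.1% → the early-round pool
Business: the early-round pool 86/203 = 42.4%, the out-of-state pool 220/403 = 54.6% → the out-of-state pool
Sciences: the early-round pool 104/245 = 42.4%, the out-of-state pool 95/284 = 33.5% → the early-round pool
Overall: the early-round pool 423/1156 = 36.6%, the out-of-state pool 593/1704 = 34.8% → the early-round pool
Neither sweeps: the early-round pool wins 3 of 4 groups, the out-of-state pool wins 1. The early-round pool wins overall but not every group — no Simpson reversal.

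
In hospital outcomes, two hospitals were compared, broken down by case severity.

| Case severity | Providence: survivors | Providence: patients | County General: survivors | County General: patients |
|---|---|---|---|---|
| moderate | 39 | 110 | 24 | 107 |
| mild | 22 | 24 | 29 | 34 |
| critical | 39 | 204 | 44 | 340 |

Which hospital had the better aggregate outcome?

Moderate: Providence 39/110 = 35.5%, County General 24/107 = 22.4% → Providence
Mild: Providence 22/24 = 91.7%, County General 29/34 = 85.3% → Providence
Critical: Providence 39/204 = 19.1%, County General 44/340 = 12.9% → Providence
Overall: Providence 100/338 = 29.6%, County General 97/481 = 20.2% → Providence

Providence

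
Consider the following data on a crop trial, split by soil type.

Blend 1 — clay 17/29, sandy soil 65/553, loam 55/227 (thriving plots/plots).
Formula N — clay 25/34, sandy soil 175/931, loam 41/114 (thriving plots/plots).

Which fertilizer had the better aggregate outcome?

Formula N

Clay: Blend 1 17/29 = 58.6%, Formula N 25/34 = 73.5% → Formula N
Sandy soil: Blend 1 65/553 = 11.8%, Formula N 175/931 = 18.8% → Formula N
Loam: Blend 1 55/227 = 24.2%, Formula N 41/114 = 36.0% → Formula N
Overall: Blend 1 137/809 = 16.9%, Formula N 241/1079 = 22.3% → Formula N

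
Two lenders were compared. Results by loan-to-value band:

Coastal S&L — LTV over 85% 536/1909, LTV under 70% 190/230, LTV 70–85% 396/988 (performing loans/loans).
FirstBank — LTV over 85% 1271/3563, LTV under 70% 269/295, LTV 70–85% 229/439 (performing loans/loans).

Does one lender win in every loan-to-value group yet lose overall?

LTV over 85%: Coastal S&L 536/1909 = 28.1%, FirstBank 1271/3563 = 35.7% → FirstBank
LTV under 70%: Coastal S&L 190/230 = 82.6%, FirstBank 269/295 = 91.2% → FirstBank
LTV 70–85%: Coastal S&L 396/988 = 40.1%, FirstBank 229/439 = 52.2% → FirstBank
Overall: Coastal S&L 1122/3127 = 35.9%, FirstBank 1769/4297 = 41.2% → FirstBank
FirstBank wins overall and in every loan-to-value group — no reversal.

No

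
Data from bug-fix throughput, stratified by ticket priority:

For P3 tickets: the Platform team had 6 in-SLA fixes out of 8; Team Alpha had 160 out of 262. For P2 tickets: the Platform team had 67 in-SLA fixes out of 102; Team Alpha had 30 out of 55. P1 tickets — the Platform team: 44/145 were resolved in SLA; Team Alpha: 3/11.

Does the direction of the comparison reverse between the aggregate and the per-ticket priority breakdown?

Yes

P3: the Platform team 6/8 = 75.0%, Team Alpha 160/262 = 61.1% → the Platform team
P2: the Platform team 67/102 = 65.7%, Team Alpha 30/55 = 54.5% → the Platform team
P1: the Platform team 44/145 = 30.3%, Team Alpha 3/11 = 27.3% → the Platform team
Overall: the Platform team 117/255 = 45.9%, Team Alpha 193/328 = 58.8% → Team Alpha
The Platform team wins each ticket group but Team Alpha wins overall — the comparison reverses. The Platform team's tickets skew toward P1, which has a lower base rate.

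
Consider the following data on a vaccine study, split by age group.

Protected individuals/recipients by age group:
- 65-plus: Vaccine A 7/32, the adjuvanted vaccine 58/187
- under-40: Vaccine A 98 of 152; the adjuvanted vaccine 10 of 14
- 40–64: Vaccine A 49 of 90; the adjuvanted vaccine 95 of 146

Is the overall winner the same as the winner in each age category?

No

65-plus: Vaccine A 7/32 = 21.9%, the adjuvanted vaccine 58/187 = 31.0% → the adjuvanted vaccine
Under-40: Vaccine A 98/152 = 64.5%, the adjuvanted vaccine 10/14 = 71.4% → the adjuvanted vaccine
40–64: Vaccine A 49/90 = 54.4%, the adjuvanted vaccine 95/146 = 65.1% → the adjuvanted vaccine
Overall: Vaccine A 154/274 = 56.2%, the adjuvanted vaccine 163/347 = 47.0% → Vaccine A
The adjuvanted vaccine wins each age group but Vaccine A wins overall — the comparison reverses. The adjuvanted vaccine's recipients skew toward 65-plus, which has a lower base rate.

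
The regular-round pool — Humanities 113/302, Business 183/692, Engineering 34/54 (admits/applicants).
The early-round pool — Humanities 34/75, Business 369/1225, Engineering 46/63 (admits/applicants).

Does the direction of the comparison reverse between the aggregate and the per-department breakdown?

No

Humanities: the regular-round pool 113/302 = 37.4%, the early-round pool 34/75 = 45.3% → the early-round pool
Business: the regular-round pool 183/692 = 26.4%, the early-round pool 369/1225 = 30.1% → the early-round pool
Engineering: the regular-round pool 34/54 = 63.0%, the early-round pool 46/63 = 73.0% → the early-round pool
Overall: the regular-round pool 330/1048 = 31.5%, the early-round pool 449/1363 = 32.9% → the early-round pool
The early-round pool wins overall and in every department group — no reversal.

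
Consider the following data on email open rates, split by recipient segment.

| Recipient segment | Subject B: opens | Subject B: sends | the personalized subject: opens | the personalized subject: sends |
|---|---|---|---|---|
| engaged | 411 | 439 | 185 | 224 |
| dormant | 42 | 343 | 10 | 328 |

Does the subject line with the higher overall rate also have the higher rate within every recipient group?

Engaged: Subject B 411/439 = 93.6%, the personalized subject 185/224 = 82.6% → Subject B
Dormant: Subject B 42/343 = 12.2%, the personalized subject 10/328 = 3.0% → Subject B
Overall: Subject B 453/782 = 57.9%, the personalized subject 195/552 = 35.3% → Subject B
Subject B wins overall and in every recipient group — no reversal.

Yes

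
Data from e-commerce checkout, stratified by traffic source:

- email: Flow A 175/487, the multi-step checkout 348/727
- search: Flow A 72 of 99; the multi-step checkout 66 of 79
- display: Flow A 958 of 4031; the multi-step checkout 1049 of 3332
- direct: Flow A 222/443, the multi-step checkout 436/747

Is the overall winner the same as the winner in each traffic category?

Yes

Email: Flow A 175/487 = 35.9%, the multi-step checkout 348/727 = 47.9% → the multi-step checkout
Search: Flow A 72/99 = 72.7%, the multi-step checkout 66/79 = 83.5% → the multi-step checkout
Display: Flow A 958/4031 = 23.8%, the multi-step checkout 1049/3332 = 31.5% → the multi-step checkout
Direct: Flow A 222/443 = 50.1%, the multi-step checkout 436/747 = 58.4% → the multi-step checkout
Overall: Flow A 1427/5060 = 28.2%, the multi-step checkout 1899/4885 = 38.9% → the multi-step checkout
The multi-step checkout wins overall and in every traffic group — no reversal.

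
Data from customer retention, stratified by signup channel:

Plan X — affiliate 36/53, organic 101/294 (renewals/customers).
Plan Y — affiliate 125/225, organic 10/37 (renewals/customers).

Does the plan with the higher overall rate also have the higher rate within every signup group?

No

Affiliate: Plan X 36/53 = 67.9%, Plan Y 125/225 = 55.6% → Plan X
Organic: Plan X 101/294 = 34.4%, Plan Y 10/37 = 27.0% → Plan X
Overall: Plan X 137/347 = 39.5%, Plan Y 135/262 = 51.5% → Plan Y
Plan X wins each signup group but Plan Y wins overall — the comparison reverses. Plan X's customers skew toward organic, which has a lower base rate.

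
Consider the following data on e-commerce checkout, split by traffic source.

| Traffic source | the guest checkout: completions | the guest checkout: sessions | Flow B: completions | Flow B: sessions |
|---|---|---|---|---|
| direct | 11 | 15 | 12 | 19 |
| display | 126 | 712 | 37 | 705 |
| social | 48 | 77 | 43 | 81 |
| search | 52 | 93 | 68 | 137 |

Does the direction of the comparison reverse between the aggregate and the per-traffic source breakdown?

No

Direct: the guest checkout 11/15 = 73.3%, Flow B 12/19 = 63.2% → the guest checkout
Display: the guest checkout 126/712 = 17.7%, Flow B 37/705 = 5.2% → the guest checkout
Social: the guest checkout 48/77 = 62.3%, Flow B 43/81 = 53.1% → the guest checkout
Search: the guest checkout 52/93 = 55.9%, Flow B 68/137 = 49.6% → the guest checkout
Overall: the guest checkout 237/897 = 26.4%, Flow B 160/942 = 17.0% → the guest checkout
The guest checkout wins overall and in every traffic group — no reversal.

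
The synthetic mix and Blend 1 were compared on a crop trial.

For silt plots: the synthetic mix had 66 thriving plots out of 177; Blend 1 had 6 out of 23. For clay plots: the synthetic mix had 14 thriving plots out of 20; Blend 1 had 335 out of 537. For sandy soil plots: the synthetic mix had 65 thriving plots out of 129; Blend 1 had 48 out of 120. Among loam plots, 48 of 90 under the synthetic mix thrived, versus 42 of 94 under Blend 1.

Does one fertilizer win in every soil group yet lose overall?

Silt: the synthetic mix 66/177 = 37.3%, Blend 1 6/23 = 26.1% → the synthetic mix
Clay: the synthetic mix 14/20 = 70.0%, Blend 1 335/537 = 62.4% → the synthetic mix
Sandy soil: the synthetic mix 65/129 = 50.4%, Blend 1 48/120 = 40.0% → the synthetic mix
Loam: the synthetic mix 48/90 = 53.3%, Blend 1 42/94 = 44.7% → the synthetic mix
Overall: the synthetic mix 193/416 = 46.4%, Blend 1 431/774 = 55.7% → Blend 1
The synthetic mix wins each soil group but Blend 1 wins overall — the comparison reverses. The synthetic mix's plots skew toward silt, which has a lower base rate.

Yes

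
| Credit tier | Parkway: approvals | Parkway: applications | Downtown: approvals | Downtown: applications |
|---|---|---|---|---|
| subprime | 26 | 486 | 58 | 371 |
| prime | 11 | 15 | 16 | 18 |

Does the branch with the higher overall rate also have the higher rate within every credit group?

Yes

Subprime: Parkway 26/486 = 5.3%, Downtown 58/371 = 15.6% → Downtown
Prime: Parkway 11/15 = 73.3%, Downtown 16/18 = 88.9% → Downtown
Overall: Parkway 37/501 = 7.4%, Downtown 74/389 = 19.0% → Downtown
Downtown wins overall and in every credit group — no reversal.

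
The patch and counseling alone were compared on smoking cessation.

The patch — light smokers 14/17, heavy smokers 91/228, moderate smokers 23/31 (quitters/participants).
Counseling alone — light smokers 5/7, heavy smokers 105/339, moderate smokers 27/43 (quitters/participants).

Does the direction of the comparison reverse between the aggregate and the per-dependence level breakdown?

Light smokers: the patch 14/17 = 82.4%, counseling alone 5/7 = 71.4% → the patch
Heavy smokers: the patch 91/228 = 39.9%, counseling alone 105/339 = 31.0% → the patch
Moderate smokers: the patch 23/31 = 74.2%, counseling alone 27/43 = 62.8% → the patch
Overall: the patch 128/276 = 46.4%, counseling alone 137/389 = 35.2% → the patch
The patch wins overall and in every dependence group — no reversal.

No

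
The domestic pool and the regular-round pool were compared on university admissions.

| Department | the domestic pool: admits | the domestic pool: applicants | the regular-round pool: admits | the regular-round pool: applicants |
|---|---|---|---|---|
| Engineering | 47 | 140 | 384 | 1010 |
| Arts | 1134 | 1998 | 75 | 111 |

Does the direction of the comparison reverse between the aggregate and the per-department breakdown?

Yes

Engineering: the domestic pool 47/140 = 33.6%, the regular-round pool 384/1010 = 38.0% → the regular-round pool
Arts: the domestic pool 1134/1998 = 56.8%, the regular-round pool 75/111 = 67.6% → the regular-round pool
Overall: the domestic pool 1181/2138 = 55.2%, the regular-round pool 459/1121 = 40.9% → the domestic pool
The regular-round pool wins each department group but the domestic pool wins overall — the comparison reverses. The regular-round pool's applicants skew toward Engineering, which has a lower base rate.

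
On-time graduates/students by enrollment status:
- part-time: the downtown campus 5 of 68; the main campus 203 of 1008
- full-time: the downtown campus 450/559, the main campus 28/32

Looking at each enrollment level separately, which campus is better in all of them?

Part-time: the downtown campus 5/68 = 7.4%, the main campus 203/1008 = 20.1% → the main campus
Full-time: the downtown campus 450/559 = 80.5%, the main campus 28/32 = 87.5% → the main campus
The main campus has the higher rate in both groups.

the main campus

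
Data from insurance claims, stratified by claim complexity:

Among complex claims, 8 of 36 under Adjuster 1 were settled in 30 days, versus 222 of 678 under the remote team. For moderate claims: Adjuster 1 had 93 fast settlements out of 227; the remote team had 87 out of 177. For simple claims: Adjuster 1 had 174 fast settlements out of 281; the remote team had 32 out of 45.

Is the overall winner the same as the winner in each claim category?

Complex: Adjuster 1 8/36 = 22.2%, the remote team 222/678 = 32.7% → the remote team
Moderate: Adjuster 1 93/227 = 41.0%, the remote team 87/177 = 49.2% → the remote team
Simple: Adjuster 1 174/281 = 61.9%, the remote team 32/45 = 71.1% → the remote team
Overall: Adjuster 1 275/544 = 50.6%, the remote team 341/900 = 37.9% → Adjuster 1
The remote team wins each claim group but Adjuster 1 wins overall — the comparison reverses. The remote team's claims skew toward complex, which has a lower base rate.

No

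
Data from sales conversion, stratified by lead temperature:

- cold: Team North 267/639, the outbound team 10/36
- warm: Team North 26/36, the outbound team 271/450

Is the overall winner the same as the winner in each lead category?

Cold: Team North 267/639 = 41.8%, the outbound team 10/36 = 27.8% → Team North
Warm: Team North 26/36 = 72.2%, the outbound team 271/450 = 60.2% → Team North
Overall: Team North 293/675 = 43.4%, the outbound team 281/486 = 57.8% → the outbound team
Team North wins each lead group but the outbound team wins overall — the comparison reverses. Team North's leads skew toward cold, which has a lower base rate.

No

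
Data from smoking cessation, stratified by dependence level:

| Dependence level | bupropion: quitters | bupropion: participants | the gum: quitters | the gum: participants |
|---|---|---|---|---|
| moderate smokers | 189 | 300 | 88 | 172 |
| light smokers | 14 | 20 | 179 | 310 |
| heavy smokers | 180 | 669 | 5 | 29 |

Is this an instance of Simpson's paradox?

Yes

Moderate smokers: bupropion 189/300 = 63.0%, the gum 88/172 = 51.2% → bupropion
Light smokers: bupropion 14/20 = 70.0%, the gum 179/310 = 57.7% → bupropion
Heavy smokers: bupropion 180/669 = 26.9%, the gum 5/29 = 17.2% → bupropion
Overall: bupropion 383/989 = 38.7%, the gum 272/511 = 53.2% → the gum
Bupropion wins each dependence group but the gum wins overall — the comparison reverses. Bupropion's participants skew toward heavy smokers, which has a lower base rate.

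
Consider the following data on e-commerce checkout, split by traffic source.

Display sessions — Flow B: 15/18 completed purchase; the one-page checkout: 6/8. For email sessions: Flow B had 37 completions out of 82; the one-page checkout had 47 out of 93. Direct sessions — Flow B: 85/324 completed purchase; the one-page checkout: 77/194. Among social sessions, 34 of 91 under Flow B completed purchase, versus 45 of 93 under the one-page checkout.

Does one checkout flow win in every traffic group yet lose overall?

No

Display: Flow B 15/18 = 83.3%, the one-page checkout 6/8 = 75.0% → Flow B
Email: Flow B 37/82 = 45.1%, the one-page checkout 47/93 = 50.5% → the one-page checkout
Direct: Flow B 85/324 = 26.2%, the one-page checkout 77/194 = 39.7% → the one-page checkout
Social: Flow B 34/91 = 37.4%, the one-page checkout 45/93 = 48.4% → the one-page checkout
Overall: Flow B 171/515 = 33.2%, the one-page checkout 175/388 = 45.1% → the one-page checkout
Neither sweeps: Flow B wins 1 of 4 groups, the one-page checkout wins 3. The one-page checkout wins overall but not every group — no Simpson reversal.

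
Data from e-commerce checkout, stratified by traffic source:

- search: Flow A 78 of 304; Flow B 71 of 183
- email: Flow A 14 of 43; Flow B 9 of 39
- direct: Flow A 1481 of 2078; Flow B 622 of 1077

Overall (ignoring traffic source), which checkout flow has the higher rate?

Flow A

Search: Flow A 78/304 = 25.7%, Flow B 71/183 = 38.8% → Flow B
Email: Flow A 14/43 = 32.6%, Flow B 9/39 = 23.1% → Flow A
Direct: Flow A 1481/2078 = 71.3%, Flow B 622/1077 = 57.8% → Flow A
Overall: Flow A 1573/2425 = 64.9%, Flow B 702/1299 = 54.0% → Flow A
(Neither sweeps every traffic group, but Flow A has the higher pooled rate.)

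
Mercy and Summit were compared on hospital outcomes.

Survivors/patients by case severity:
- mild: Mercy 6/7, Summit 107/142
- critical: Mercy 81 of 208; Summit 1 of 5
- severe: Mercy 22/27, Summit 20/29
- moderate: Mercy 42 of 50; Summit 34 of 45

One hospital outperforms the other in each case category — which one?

Mercy

Mild: Mercy 6/7 = 85.7%, Summit 107/142 = 75.4% → Mercy
Critical: Mercy 81/208 = 38.9%, Summit 1/5 = 20.0% → Mercy
Severe: Mercy 22/27 = 81.5%, Summit 20/29 = 69.0% → Mercy
Moderate: Mercy 42/50 = 84.0%, Summit 34/45 = 75.6% → Mercy
Mercy has the higher rate in all 4 groups.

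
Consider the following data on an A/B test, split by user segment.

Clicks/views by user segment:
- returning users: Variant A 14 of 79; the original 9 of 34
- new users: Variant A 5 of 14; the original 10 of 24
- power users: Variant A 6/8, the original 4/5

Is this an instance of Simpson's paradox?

Returning users: Variant A 14/79 = 17.7%, the original 9/34 = 26.5% → the original
New users: Variant A 5/14 = 35.7%, the original 10/24 = 41.7% → the original
Power users: Variant A 6/8 = 75.0%, the original 4/5 = 80.0% → the original
Overall: Variant A 25/101 = 24.8%, the original 23/63 = 36.5% → the original
The original wins overall and in every user group — no reversal.

No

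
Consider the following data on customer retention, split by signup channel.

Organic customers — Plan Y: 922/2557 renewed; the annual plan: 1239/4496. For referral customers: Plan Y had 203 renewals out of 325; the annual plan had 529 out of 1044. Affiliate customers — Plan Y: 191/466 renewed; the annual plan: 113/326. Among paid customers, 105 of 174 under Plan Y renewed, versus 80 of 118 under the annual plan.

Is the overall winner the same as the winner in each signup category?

Organic: Plan Y 922/2557 = 36.1%, the annual plan 1239/4496 = 27.6% → Plan Y
Referral: Plan Y 203/325 = 62.5%, the annual plan 529/1044 = 50.7% → Plan Y
Affiliate: Plan Y 191/466 = 41.0%, the annual plan 113/326 = 34.7% → Plan Y
Paid: Plan Y 105/174 = 60.3%, the annual plan 80/118 = 67.8% → the annual plan
Overall: Plan Y 1421/3522 = 40.3%, the annual plan 1961/5984 = 32.8% → Plan Y
Neither sweeps: Plan Y wins 3 of 4 groups, the annual plan wins 1. Plan Y wins overall but not every group — no Simpson reversal.

No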